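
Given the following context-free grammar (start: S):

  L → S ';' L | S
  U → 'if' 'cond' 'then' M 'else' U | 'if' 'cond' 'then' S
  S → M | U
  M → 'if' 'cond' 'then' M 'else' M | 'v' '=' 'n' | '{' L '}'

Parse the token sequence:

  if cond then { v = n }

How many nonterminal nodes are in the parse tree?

7

[S [U if cond then [S [M { [L [S [M v = n]]] }]]]]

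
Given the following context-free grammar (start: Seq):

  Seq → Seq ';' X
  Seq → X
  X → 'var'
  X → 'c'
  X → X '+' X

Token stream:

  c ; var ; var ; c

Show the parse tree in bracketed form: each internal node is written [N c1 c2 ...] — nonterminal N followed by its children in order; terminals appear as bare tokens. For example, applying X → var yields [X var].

Seq
Seq ; X
Seq ; X ; X
Seq ; X ; X ; X
X ; X ; X ; X
c ; X ; X ; X
c ; var ; X ; X
c ; var ; var ; X
c ; var ; var ; c

[Seq [Seq [Seq [Seq [X c]] ; [X var]] ; [X var]] ; [X c]]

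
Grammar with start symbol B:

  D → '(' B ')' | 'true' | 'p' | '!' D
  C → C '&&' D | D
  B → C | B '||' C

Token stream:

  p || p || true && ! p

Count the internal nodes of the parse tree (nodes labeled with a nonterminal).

[B [B [B [C [D p]]] || [C [D p]]] || [C [C [D true]] && [D ! [D p]]]]

12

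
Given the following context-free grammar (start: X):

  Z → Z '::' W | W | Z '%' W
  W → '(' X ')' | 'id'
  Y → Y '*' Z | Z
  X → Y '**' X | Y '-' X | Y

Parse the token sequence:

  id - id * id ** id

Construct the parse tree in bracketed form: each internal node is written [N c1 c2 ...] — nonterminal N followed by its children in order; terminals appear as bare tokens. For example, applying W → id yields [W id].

[X [Y [Z [W id]]] - [X [Y [Y [Z [W id]]] * [Z [W id]]] ** [X [Y [Z [W id]]]]]]

X
Y - X
Z - X
W - X
id - X
id - Y ** X
id - Y * Z ** X
id - Z * Z ** X
id - W * Z ** X
id - id * Z ** X
id - id * W ** X
id - id * id ** X
id - id * id ** Y
id - id * id ** Z
id - id * id ** W
id - id * id ** id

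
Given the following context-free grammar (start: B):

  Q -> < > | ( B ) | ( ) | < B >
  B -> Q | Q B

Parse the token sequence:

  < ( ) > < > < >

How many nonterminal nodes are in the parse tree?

[B [Q < [B [Q ( )]] >] [B [Q < >] [B [Q < >]]]]

8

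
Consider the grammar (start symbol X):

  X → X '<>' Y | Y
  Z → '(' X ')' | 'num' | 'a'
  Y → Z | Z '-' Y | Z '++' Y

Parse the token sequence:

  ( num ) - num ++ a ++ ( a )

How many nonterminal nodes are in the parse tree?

[X [Y [Z ( [X [Y [Z num]]] )] - [Y [Z num] ++ [Y [Z a] ++ [Y [Z ( [X [Y [Z a]]] )]]]]]]

15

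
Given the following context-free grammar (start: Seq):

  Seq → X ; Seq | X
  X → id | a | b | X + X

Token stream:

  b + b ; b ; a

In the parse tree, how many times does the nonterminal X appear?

5

[Seq [X [X b] + [X b]] ; [Seq [X b] ; [Seq [X a]]]]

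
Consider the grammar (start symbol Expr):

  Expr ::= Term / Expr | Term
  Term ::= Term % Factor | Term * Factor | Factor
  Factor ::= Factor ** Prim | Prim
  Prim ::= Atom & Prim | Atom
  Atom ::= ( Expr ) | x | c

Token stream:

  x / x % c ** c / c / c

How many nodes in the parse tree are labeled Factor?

[Expr [Term [Factor [Prim [Atom x]]]] / [Expr [Term [Term [Factor [Prim [Atom x]]]] % [Factor [Factor [Prim [Atom c]]] ** [Prim [Atom c]]]] / [Expr [Term [Factor [Prim [Atom c]]]] / [Expr [Term [Factor [Prim [Atom c]]]]]]]]

6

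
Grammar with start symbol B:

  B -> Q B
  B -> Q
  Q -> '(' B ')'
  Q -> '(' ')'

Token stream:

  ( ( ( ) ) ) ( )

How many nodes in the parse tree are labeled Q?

4

[B [Q ( [B [Q ( [B [Q ( )]] )]] )] [B [Q ( )]]]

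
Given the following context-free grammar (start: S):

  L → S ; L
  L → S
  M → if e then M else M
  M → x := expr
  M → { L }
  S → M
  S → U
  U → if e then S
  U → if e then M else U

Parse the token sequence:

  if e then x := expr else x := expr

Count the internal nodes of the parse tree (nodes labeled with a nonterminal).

[S [M if e then [M x := expr] else [M x := expr]]]

4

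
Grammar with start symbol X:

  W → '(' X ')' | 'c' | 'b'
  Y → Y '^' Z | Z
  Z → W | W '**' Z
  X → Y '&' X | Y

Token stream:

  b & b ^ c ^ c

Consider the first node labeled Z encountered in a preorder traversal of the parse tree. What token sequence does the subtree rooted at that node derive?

b

[X [Y [Z [W b]]] & [X [Y [Y [Y [Z [W b]]] ^ [Z [W c]]] ^ [Z [W c]]]]]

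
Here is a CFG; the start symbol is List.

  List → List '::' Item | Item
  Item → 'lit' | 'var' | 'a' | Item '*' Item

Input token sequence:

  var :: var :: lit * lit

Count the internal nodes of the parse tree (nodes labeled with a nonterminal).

[List [List [List [Item var]] :: [Item var]] :: [Item [Item lit] * [Item lit]]]

8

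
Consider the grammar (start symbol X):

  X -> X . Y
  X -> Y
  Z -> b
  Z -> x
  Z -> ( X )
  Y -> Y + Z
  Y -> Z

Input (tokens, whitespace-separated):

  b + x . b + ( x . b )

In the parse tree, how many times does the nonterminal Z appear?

[X [X [Y [Y [Z b]] + [Z x]]] . [Y [Y [Z b]] + [Z ( [X [X [Y [Z x]]] . [Y [Z b]]] )]]]

6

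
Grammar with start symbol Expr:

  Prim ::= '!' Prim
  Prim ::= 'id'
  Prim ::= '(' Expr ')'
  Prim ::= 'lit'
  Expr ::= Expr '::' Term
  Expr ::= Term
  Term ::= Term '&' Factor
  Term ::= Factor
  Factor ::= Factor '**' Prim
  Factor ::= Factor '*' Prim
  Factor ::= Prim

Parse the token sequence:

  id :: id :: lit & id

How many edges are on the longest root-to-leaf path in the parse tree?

6

[Expr [Expr [Expr [Term [Factor [Prim id]]]] :: [Term [Factor [Prim id]]]] :: [Term [Term [Factor [Prim lit]]] & [Factor [Prim id]]]]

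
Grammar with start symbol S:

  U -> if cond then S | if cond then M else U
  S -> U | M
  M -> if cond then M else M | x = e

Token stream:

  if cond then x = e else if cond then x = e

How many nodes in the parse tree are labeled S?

2

[S [U if cond then [M x = e] else [U if cond then [S [M x = e]]]]]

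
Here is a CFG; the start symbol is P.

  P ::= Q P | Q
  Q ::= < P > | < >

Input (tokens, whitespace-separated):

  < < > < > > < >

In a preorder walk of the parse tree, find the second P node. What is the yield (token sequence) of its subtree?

[P [Q < [P [Q < >] [P [Q < >]]] >] [P [Q < >]]]

< > < >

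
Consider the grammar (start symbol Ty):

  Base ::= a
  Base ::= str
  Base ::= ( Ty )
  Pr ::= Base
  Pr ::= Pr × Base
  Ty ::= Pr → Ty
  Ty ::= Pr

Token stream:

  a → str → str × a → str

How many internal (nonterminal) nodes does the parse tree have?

[Ty [Pr [Base a]] → [Ty [Pr [Base str]] → [Ty [Pr [Pr [Base str]] × [Base a]] → [Ty [Pr [Base str]]]]]]

14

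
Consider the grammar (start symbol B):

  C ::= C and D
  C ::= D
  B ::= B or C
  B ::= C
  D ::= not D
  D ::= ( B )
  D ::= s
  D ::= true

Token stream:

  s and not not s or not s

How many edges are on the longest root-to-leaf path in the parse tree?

[B [B [C [C [D s]] and [D not [D not [D s]]]]] or [C [D not [D s]]]]

6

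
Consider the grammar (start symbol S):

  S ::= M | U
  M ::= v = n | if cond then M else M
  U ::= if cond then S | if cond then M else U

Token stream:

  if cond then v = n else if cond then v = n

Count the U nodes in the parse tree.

2

[S [U if cond then [M v = n] else [U if cond then [S [M v = n]]]]]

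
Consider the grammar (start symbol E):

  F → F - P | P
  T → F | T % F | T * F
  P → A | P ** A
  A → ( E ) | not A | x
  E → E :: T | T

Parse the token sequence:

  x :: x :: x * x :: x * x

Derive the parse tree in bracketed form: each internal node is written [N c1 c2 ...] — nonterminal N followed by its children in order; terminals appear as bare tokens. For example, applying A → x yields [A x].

[E [E [E [E [T [F [P [A x]]]]] :: [T [F [P [A x]]]]] :: [T [T [F [P [A x]]]] * [F [P [A x]]]]] :: [T [T [F [P [A x]]]] * [F [P [A x]]]]]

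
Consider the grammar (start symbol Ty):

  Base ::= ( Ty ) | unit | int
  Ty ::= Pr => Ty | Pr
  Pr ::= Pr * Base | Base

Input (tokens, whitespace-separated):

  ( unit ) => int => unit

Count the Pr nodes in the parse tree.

[Ty [Pr [Base ( [Ty [Pr [Base unit]]] )]] => [Ty [Pr [Base int]] => [Ty [Pr [Base unit]]]]]

4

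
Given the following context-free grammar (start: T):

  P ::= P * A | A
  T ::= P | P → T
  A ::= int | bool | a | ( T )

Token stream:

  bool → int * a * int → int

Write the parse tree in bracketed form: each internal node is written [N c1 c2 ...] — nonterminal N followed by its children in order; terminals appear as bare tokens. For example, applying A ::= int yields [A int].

[T [P [A bool]] → [T [P [P [P [A int]] * [A a]] * [A int]] → [T [P [A int]]]]]

T
P → T
A → T
bool → T
bool → P → T
bool → P * A → T
bool → P * A * A → T
bool → A * A * A → T
bool → int * A * A → T
bool → int * a * A → T
bool → int * a * int → T
bool → int * a * int → P
bool → int * a * int → A
bool → int * a * int → int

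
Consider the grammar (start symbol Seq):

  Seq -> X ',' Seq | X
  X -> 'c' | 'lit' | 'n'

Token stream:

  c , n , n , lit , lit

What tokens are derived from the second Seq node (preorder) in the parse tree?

n , n , lit , lit

[Seq [X c] , [Seq [X n] , [Seq [X n] , [Seq [X lit] , [Seq [X lit]]]]]]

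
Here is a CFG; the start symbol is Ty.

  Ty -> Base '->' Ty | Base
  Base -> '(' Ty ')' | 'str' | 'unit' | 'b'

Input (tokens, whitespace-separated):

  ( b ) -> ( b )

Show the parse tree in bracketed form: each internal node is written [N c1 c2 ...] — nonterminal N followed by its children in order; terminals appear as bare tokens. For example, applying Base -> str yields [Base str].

Ty
Base -> Ty
( Ty ) -> Ty
( Base ) -> Ty
( b ) -> Ty
( b ) -> Base
( b ) -> ( Ty )
( b ) -> ( Base )
( b ) -> ( b )

[Ty [Base ( [Ty [Base b]] )] -> [Ty [Base ( [Ty [Base b]] )]]]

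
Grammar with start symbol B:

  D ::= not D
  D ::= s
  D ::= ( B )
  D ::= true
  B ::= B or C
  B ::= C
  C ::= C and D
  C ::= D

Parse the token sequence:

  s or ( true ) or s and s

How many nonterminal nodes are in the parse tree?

[B [B [B [C [D s]]] or [C [D ( [B [C [D true]]] )]]] or [C [C [D s]] and [D s]]]

14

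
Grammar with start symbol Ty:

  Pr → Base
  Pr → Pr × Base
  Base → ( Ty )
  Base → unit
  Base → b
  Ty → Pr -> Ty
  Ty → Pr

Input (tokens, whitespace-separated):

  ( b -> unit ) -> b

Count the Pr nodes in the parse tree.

4

[Ty [Pr [Base ( [Ty [Pr [Base b]] -> [Ty [Pr [Base unit]]]] )]] -> [Ty [Pr [Base b]]]]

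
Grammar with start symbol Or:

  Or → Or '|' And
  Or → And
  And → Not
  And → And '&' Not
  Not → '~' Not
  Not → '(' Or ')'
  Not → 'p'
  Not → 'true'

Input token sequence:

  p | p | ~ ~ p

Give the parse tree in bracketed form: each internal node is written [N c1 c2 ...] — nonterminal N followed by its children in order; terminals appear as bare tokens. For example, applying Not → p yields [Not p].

Or
Or | And
Or | And | And
And | And | And
Not | And | And
p | And | And
p | Not | And
p | p | And
p | p | Not
p | p | ~ Not
p | p | ~ ~ Not
p | p | ~ ~ p

[Or [Or [Or [And [Not p]]] | [And [Not p]]] | [And [Not ~ [Not ~ [Not p]]]]]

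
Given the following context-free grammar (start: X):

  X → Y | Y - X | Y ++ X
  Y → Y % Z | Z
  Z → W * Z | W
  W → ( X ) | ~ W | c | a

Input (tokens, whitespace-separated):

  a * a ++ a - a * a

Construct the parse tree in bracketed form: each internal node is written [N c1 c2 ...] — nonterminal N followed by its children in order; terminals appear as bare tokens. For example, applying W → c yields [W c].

X
Y ++ X
Z ++ X
W * Z ++ X
a * Z ++ X
a * W ++ X
a * a ++ X
a * a ++ Y - X
a * a ++ Z - X
a * a ++ W - X
a * a ++ a - X
a * a ++ a - Y
a * a ++ a - Z
a * a ++ a - W * Z
a * a ++ a - a * Z
a * a ++ a - a * W
a * a ++ a - a * a

[X [Y [Z [W a] * [Z [W a]]]] ++ [X [Y [Z [W a]]] - [X [Y [Z [W a] * [Z [W a]]]]]]]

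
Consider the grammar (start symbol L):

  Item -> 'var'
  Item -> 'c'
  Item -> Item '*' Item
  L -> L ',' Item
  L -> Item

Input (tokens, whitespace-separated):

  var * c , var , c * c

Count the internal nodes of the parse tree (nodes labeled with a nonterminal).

[L [L [L [Item [Item var] * [Item c]]] , [Item var]] , [Item [Item c] * [Item c]]]

10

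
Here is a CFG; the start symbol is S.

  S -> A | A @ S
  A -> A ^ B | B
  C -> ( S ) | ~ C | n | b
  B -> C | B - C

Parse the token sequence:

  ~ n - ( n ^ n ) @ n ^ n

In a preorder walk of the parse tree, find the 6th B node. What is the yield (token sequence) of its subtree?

[S [A [B [B [C ~ [C n]]] - [C ( [S [A [A [B [C n]]] ^ [B [C n]]]] )]]] @ [S [A [A [B [C n]]] ^ [B [C n]]]]]

n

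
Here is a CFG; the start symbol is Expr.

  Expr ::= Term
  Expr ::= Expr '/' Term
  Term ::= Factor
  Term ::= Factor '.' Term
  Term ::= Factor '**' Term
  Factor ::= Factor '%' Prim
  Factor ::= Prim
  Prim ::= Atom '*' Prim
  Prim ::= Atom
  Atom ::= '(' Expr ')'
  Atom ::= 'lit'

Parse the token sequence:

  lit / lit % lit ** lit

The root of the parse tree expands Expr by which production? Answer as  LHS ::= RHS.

[Expr [Expr [Term [Factor [Prim [Atom lit]]]]] / [Term [Factor [Factor [Prim [Atom lit]]] % [Prim [Atom lit]]] ** [Term [Factor [Prim [Atom lit]]]]]]

Expr ::= Expr '/' Term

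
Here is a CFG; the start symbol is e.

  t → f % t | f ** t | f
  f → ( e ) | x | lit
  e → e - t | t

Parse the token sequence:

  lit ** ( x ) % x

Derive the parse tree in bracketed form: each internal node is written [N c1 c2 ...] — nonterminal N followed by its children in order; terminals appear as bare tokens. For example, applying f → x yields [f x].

e
t
f ** t
lit ** t
lit ** f % t
lit ** ( e ) % t
lit ** ( t ) % t
lit ** ( f ) % t
lit ** ( x ) % t
lit ** ( x ) % f
lit ** ( x ) % x

[e [t [f lit] ** [t [f ( [e [t [f x]]] )] % [t [f x]]]]]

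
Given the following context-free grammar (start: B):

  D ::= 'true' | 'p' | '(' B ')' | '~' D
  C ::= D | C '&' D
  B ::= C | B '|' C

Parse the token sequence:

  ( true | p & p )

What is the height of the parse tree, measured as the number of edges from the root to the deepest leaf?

7

[B [C [D ( [B [B [C [D true]]] | [C [C [D p]] & [D p]]] )]]]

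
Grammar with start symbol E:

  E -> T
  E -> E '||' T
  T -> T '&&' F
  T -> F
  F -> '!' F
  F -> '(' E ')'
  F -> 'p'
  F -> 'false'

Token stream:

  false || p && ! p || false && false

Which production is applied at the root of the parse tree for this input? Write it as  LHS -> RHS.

E -> E '||' T

[E [E [E [T [F false]]] || [T [T [F p]] && [F ! [F p]]]] || [T [T [F false]] && [F false]]]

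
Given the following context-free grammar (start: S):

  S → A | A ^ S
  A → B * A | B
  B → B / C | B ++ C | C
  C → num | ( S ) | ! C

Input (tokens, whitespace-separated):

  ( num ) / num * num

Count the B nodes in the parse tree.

[S [A [B [B [C ( [S [A [B [C num]]]] )]] / [C num]] * [A [B [C num]]]]]

4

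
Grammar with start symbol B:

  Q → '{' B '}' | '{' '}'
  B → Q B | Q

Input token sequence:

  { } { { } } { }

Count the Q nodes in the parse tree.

[B [Q { }] [B [Q { [B [Q { }]] }] [B [Q { }]]]]

4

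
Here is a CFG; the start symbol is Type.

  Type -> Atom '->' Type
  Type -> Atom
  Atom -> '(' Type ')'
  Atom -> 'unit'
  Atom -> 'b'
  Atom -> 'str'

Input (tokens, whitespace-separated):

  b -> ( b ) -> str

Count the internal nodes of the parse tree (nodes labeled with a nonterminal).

8

[Type [Atom b] -> [Type [Atom ( [Type [Atom b]] )] -> [Type [Atom str]]]]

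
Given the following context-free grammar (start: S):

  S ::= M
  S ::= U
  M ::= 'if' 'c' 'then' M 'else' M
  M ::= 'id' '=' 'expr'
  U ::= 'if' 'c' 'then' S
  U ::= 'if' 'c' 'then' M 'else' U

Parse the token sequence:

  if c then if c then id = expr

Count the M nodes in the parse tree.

1

[S [U if c then [S [U if c then [S [M id = expr]]]]]]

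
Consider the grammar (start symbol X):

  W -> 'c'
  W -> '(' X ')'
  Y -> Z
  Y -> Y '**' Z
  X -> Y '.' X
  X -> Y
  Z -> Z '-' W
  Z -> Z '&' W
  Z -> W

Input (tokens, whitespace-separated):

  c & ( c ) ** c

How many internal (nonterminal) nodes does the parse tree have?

[X [Y [Y [Z [Z [W c]] & [W ( [X [Y [Z [W c]]]] )]]] ** [Z [W c]]]]

13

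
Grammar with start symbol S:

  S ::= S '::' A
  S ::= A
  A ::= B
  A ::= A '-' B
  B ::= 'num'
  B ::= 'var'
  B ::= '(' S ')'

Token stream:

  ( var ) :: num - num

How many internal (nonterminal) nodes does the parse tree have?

[S [S [A [B ( [S [A [B var]]] )]]] :: [A [A [B num]] - [B num]]]

11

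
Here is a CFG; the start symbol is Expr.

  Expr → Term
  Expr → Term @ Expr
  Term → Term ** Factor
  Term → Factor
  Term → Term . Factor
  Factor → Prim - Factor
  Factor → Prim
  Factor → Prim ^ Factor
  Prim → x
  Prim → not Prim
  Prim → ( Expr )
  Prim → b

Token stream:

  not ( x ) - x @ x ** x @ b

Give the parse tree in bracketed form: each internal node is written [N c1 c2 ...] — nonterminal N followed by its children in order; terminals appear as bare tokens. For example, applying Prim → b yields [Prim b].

Expr
Term @ Expr
Factor @ Expr
Prim - Factor @ Expr
not Prim - Factor @ Expr
not ( Expr ) - Factor @ Expr
not ( Term ) - Factor @ Expr
not ( Factor ) - Factor @ Expr
not ( Prim ) - Factor @ Expr
not ( x ) - Factor @ Expr
not ( x ) - Prim @ Expr
not ( x ) - x @ Expr
not ( x ) - x @ Term @ Expr
not ( x ) - x @ Term ** Factor @ Expr
not ( x ) - x @ Factor ** Factor @ Expr
not ( x ) - x @ Prim ** Factor @ Expr
not ( x ) - x @ x ** Factor @ Expr
not ( x ) - x @ x ** Prim @ Expr
not ( x ) - x @ x ** x @ Expr
not ( x ) - x @ x ** x @ Term
not ( x ) - x @ x ** x @ Factor
not ( x ) - x @ x ** x @ Prim
not ( x ) - x @ x ** x @ b

[Expr [Term [Factor [Prim not [Prim ( [Expr [Term [Factor [Prim x]]]] )]] - [Factor [Prim x]]]] @ [Expr [Term [Term [Factor [Prim x]]] ** [Factor [Prim x]]] @ [Expr [Term [Factor [Prim b]]]]]]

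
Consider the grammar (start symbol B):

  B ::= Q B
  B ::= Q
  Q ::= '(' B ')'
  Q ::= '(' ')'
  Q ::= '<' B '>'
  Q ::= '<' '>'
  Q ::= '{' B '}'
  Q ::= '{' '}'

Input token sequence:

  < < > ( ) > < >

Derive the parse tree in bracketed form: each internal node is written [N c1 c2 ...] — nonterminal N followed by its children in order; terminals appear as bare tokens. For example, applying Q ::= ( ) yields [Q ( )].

[B [Q < [B [Q < >] [B [Q ( )]]] >] [B [Q < >]]]

B
Q B
< B > B
< Q B > B
< < > B > B
< < > Q > B
< < > ( ) > B
< < > ( ) > Q
< < > ( ) > < >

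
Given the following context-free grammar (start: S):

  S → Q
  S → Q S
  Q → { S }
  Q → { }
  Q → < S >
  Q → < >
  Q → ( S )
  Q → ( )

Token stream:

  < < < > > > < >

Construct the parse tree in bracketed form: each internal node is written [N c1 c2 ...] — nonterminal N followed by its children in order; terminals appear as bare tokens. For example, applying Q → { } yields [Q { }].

[S [Q < [S [Q < [S [Q < >]] >]] >] [S [Q < >]]]

S
Q S
< S > S
< Q > S
< < S > > S
< < Q > > S
< < < > > > S
< < < > > > Q
< < < > > > < >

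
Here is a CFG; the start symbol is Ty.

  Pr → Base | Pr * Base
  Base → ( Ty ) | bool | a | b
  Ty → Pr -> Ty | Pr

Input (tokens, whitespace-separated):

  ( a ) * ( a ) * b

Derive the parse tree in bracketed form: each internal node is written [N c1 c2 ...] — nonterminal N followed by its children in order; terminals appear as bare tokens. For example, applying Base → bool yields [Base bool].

[Ty [Pr [Pr [Pr [Base ( [Ty [Pr [Base a]]] )]] * [Base ( [Ty [Pr [Base a]]] )]] * [Base b]]]

Ty
Pr
Pr * Base
Pr * Base * Base
Base * Base * Base
( Ty ) * Base * Base
( Pr ) * Base * Base
( Base ) * Base * Base
( a ) * Base * Base
( a ) * ( Ty ) * Base
( a ) * ( Pr ) * Base
( a ) * ( Base ) * Base
( a ) * ( a ) * Base
( a ) * ( a ) * b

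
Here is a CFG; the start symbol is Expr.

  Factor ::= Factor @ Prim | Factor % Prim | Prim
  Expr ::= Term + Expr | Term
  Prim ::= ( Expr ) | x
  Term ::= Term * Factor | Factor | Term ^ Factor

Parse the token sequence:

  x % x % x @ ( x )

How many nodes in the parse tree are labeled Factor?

5

[Expr [Term [Factor [Factor [Factor [Factor [Prim x]] % [Prim x]] % [Prim x]] @ [Prim ( [Expr [Term [Factor [Prim x]]]] )]]]]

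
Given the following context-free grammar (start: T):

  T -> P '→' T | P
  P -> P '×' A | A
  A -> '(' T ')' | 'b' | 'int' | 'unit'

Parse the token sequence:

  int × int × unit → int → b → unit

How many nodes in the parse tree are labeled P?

[T [P [P [P [A int]] × [A int]] × [A unit]] → [T [P [A int]] → [T [P [A b]] → [T [P [A unit]]]]]]

6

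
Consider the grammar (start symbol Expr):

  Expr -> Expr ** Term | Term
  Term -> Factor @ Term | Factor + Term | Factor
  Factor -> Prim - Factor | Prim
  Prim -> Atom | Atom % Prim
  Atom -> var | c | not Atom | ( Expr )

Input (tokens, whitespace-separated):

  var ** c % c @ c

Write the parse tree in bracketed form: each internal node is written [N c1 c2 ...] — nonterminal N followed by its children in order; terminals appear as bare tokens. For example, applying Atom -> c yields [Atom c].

[Expr [Expr [Term [Factor [Prim [Atom var]]]]] ** [Term [Factor [Prim [Atom c] % [Prim [Atom c]]]] @ [Term [Factor [Prim [Atom c]]]]]]

Expr
Expr ** Term
Term ** Term
Factor ** Term
Prim ** Term
Atom ** Term
var ** Term
var ** Factor @ Term
var ** Prim @ Term
var ** Atom % Prim @ Term
var ** c % Prim @ Term
var ** c % Atom @ Term
var ** c % c @ Term
var ** c % c @ Factor
var ** c % c @ Prim
var ** c % c @ Atom
var ** c % c @ c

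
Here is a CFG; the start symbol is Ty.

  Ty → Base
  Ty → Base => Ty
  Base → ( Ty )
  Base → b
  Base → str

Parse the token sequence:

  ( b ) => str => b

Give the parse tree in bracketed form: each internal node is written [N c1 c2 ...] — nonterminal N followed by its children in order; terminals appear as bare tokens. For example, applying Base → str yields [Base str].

Ty
Base => Ty
( Ty ) => Ty
( Base ) => Ty
( b ) => Ty
( b ) => Base => Ty
( b ) => str => Ty
( b ) => str => Base
( b ) => str => b

[Ty [Base ( [Ty [Base b]] )] => [Ty [Base str] => [Ty [Base b]]]]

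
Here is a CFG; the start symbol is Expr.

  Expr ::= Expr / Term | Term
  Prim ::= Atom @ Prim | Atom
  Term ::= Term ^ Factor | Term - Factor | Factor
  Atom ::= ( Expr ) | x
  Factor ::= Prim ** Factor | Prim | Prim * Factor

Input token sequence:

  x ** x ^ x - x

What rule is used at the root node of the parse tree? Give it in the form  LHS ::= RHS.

[Expr [Term [Term [Term [Factor [Prim [Atom x]] ** [Factor [Prim [Atom x]]]]] ^ [Factor [Prim [Atom x]]]] - [Factor [Prim [Atom x]]]]]

Expr ::= Term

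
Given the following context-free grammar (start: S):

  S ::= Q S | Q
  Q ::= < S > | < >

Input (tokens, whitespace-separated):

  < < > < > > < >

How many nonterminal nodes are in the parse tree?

[S [Q < [S [Q < >] [S [Q < >]]] >] [S [Q < >]]]

8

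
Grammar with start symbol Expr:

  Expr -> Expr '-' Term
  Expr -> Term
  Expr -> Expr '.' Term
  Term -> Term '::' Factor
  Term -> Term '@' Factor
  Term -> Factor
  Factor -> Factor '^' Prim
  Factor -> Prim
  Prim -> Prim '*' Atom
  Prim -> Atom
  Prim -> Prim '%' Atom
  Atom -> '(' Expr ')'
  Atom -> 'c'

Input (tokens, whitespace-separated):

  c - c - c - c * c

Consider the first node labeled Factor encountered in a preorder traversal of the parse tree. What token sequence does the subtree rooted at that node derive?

[Expr [Expr [Expr [Expr [Term [Factor [Prim [Atom c]]]]] - [Term [Factor [Prim [Atom c]]]]] - [Term [Factor [Prim [Atom c]]]]] - [Term [Factor [Prim [Prim [Atom c]] * [Atom c]]]]]

c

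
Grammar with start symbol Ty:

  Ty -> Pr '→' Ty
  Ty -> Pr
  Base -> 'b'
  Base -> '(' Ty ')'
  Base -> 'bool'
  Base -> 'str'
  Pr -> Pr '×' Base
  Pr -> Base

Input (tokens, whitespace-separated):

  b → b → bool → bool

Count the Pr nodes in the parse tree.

4

[Ty [Pr [Base b]] → [Ty [Pr [Base b]] → [Ty [Pr [Base bool]] → [Ty [Pr [Base bool]]]]]]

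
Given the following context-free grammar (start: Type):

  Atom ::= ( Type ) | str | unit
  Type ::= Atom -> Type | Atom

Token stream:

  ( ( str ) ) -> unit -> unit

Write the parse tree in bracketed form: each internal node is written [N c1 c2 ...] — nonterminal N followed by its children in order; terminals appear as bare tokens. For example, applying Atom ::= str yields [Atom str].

[Type [Atom ( [Type [Atom ( [Type [Atom str]] )]] )] -> [Type [Atom unit] -> [Type [Atom unit]]]]

Type
Atom -> Type
( Type ) -> Type
( Atom ) -> Type
( ( Type ) ) -> Type
( ( Atom ) ) -> Type
( ( str ) ) -> Type
( ( str ) ) -> Atom -> Type
( ( str ) ) -> unit -> Type
( ( str ) ) -> unit -> Atom
( ( str ) ) -> unit -> unit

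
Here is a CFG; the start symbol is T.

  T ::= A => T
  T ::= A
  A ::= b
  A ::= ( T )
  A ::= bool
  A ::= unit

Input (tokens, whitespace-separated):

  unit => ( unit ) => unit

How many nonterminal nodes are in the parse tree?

[T [A unit] => [T [A ( [T [A unit]] )] => [T [A unit]]]]

8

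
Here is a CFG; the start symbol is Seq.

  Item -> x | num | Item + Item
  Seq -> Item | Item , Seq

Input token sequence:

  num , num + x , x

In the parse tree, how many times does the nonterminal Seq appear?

3

[Seq [Item num] , [Seq [Item [Item num] + [Item x]] , [Seq [Item x]]]]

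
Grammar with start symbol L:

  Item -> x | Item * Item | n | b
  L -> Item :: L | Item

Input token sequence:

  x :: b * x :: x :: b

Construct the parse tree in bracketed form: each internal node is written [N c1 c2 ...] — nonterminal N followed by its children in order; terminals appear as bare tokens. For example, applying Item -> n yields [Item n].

L
Item :: L
x :: L
x :: Item :: L
x :: Item * Item :: L
x :: b * Item :: L
x :: b * x :: L
x :: b * x :: Item :: L
x :: b * x :: x :: L
x :: b * x :: x :: Item
x :: b * x :: x :: b

[L [Item x] :: [L [Item [Item b] * [Item x]] :: [L [Item x] :: [L [Item b]]]]]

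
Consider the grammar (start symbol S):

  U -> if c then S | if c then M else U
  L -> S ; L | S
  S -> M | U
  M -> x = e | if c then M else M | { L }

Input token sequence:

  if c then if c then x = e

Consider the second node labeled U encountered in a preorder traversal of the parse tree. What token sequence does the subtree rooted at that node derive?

[S [U if c then [S [U if c then [S [M x = e]]]]]]

if c then x = e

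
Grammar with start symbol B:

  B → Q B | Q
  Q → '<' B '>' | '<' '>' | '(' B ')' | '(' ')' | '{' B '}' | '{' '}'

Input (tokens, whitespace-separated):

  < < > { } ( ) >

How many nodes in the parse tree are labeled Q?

4

[B [Q < [B [Q < >] [B [Q { }] [B [Q ( )]]]] >]]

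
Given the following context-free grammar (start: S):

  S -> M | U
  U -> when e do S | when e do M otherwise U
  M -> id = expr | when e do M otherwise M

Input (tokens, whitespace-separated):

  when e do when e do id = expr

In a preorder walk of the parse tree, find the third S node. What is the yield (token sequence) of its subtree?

[S [U when e do [S [U when e do [S [M id = expr]]]]]]

id = expr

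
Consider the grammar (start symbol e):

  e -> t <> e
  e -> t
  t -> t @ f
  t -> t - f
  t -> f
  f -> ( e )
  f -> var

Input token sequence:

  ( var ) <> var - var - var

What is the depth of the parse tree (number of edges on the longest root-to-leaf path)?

6

[e [t [f ( [e [t [f var]]] )]] <> [e [t [t [t [f var]] - [f var]] - [f var]]]]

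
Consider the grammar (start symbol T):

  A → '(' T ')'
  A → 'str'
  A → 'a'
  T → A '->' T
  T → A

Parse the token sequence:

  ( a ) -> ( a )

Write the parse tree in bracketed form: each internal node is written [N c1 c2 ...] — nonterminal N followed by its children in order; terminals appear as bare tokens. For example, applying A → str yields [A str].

T
A -> T
( T ) -> T
( A ) -> T
( a ) -> T
( a ) -> A
( a ) -> ( T )
( a ) -> ( A )
( a ) -> ( a )

[T [A ( [T [A a]] )] -> [T [A ( [T [A a]] )]]]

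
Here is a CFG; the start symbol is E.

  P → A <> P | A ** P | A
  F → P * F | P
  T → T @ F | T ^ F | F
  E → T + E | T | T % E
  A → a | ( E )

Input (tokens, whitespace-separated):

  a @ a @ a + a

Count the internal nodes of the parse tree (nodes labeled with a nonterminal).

[E [T [T [T [F [P [A a]]]] @ [F [P [A a]]]] @ [F [P [A a]]]] + [E [T [F [P [A a]]]]]]

18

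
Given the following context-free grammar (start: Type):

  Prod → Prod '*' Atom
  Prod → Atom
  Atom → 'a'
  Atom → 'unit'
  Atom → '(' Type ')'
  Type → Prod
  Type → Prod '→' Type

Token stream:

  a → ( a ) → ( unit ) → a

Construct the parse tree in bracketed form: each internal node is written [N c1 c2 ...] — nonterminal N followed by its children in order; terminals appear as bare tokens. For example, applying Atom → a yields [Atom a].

Type
Prod → Type
Atom → Type
a → Type
a → Prod → Type
a → Atom → Type
a → ( Type ) → Type
a → ( Prod ) → Type
a → ( Atom ) → Type
a → ( a ) → Type
a → ( a ) → Prod → Type
a → ( a ) → Atom → Type
a → ( a ) → ( Type ) → Type
a → ( a ) → ( Prod ) → Type
a → ( a ) → ( Atom ) → Type
a → ( a ) → ( unit ) → Type
a → ( a ) → ( unit ) → Prod
a → ( a ) → ( unit ) → Atom
a → ( a ) → ( unit ) → a

[Type [Prod [Atom a]] → [Type [Prod [Atom ( [Type [Prod [Atom a]]] )]] → [Type [Prod [Atom ( [Type [Prod [Atom unit]]] )]] → [Type [Prod [Atom a]]]]]]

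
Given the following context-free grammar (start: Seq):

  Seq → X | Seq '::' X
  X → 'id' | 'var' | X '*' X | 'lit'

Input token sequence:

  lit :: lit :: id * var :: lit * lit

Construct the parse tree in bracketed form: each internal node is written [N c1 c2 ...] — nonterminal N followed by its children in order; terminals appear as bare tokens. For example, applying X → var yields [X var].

Seq
Seq :: X
Seq :: X :: X
Seq :: X :: X :: X
X :: X :: X :: X
lit :: X :: X :: X
lit :: lit :: X :: X
lit :: lit :: X * X :: X
lit :: lit :: id * X :: X
lit :: lit :: id * var :: X
lit :: lit :: id * var :: X * X
lit :: lit :: id * var :: lit * X
lit :: lit :: id * var :: lit * lit

[Seq [Seq [Seq [Seq [X lit]] :: [X lit]] :: [X [X id] * [X var]]] :: [X [X lit] * [X lit]]]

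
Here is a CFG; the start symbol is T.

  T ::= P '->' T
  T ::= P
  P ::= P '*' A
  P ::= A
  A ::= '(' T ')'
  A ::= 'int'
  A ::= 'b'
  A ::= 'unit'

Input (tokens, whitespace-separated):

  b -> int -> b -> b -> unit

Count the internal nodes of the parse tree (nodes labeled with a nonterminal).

15

[T [P [A b]] -> [T [P [A int]] -> [T [P [A b]] -> [T [P [A b]] -> [T [P [A unit]]]]]]]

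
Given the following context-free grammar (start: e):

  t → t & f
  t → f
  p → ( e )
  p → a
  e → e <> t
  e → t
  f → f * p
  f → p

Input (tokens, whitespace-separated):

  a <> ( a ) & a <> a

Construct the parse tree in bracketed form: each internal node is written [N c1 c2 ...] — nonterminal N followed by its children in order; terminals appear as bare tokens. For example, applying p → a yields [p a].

[e [e [e [t [f [p a]]]] <> [t [t [f [p ( [e [t [f [p a]]]] )]]] & [f [p a]]]] <> [t [f [p a]]]]

e
e <> t
e <> t <> t
t <> t <> t
f <> t <> t
p <> t <> t
a <> t <> t
a <> t & f <> t
a <> f & f <> t
a <> p & f <> t
a <> ( e ) & f <> t
a <> ( t ) & f <> t
a <> ( f ) & f <> t
a <> ( p ) & f <> t
a <> ( a ) & f <> t
a <> ( a ) & p <> t
a <> ( a ) & a <> t
a <> ( a ) & a <> f
a <> ( a ) & a <> p
a <> ( a ) & a <> a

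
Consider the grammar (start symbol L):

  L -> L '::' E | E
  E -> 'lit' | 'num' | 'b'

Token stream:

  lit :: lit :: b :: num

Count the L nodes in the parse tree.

[L [L [L [L [E lit]] :: [E lit]] :: [E b]] :: [E num]]

4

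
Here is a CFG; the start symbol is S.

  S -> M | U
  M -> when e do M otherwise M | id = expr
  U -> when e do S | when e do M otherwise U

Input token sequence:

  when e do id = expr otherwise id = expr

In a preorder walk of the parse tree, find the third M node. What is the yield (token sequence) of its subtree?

id = expr

[S [M when e do [M id = expr] otherwise [M id = expr]]]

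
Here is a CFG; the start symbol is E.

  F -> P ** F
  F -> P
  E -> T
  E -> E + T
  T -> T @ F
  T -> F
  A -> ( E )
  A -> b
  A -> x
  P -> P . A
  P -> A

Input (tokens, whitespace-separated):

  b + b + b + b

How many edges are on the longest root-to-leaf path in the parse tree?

[E [E [E [E [T [F [P [A b]]]]] + [T [F [P [A b]]]]] + [T [F [P [A b]]]]] + [T [F [P [A b]]]]]

8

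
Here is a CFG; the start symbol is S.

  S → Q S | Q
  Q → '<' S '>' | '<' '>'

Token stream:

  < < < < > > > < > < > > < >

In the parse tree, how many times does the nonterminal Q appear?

7

[S [Q < [S [Q < [S [Q < [S [Q < >]] >]] >] [S [Q < >] [S [Q < >]]]] >] [S [Q < >]]]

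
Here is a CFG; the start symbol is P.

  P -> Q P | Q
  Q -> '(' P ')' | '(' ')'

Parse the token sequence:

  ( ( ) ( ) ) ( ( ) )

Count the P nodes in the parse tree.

[P [Q ( [P [Q ( )] [P [Q ( )]]] )] [P [Q ( [P [Q ( )]] )]]]

5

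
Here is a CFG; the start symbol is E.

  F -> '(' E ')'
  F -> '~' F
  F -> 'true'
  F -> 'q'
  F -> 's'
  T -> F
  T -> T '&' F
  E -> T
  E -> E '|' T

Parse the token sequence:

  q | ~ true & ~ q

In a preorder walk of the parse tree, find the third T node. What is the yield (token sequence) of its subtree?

~ true

[E [E [T [F q]]] | [T [T [F ~ [F true]]] & [F ~ [F q]]]]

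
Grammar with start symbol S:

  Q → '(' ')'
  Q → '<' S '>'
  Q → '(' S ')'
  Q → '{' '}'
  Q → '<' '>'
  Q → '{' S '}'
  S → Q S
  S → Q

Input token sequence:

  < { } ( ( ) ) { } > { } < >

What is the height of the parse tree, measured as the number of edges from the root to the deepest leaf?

[S [Q < [S [Q { }] [S [Q ( [S [Q ( )]] )] [S [Q { }]]]] >] [S [Q { }] [S [Q < >]]]]

7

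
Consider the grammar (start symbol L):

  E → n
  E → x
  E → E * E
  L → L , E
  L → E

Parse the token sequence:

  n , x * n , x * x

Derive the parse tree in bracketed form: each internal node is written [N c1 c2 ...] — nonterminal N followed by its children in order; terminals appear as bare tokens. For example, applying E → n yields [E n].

[L [L [L [E n]] , [E [E x] * [E n]]] , [E [E x] * [E x]]]

L
L , E
L , E , E
E , E , E
n , E , E
n , E * E , E
n , x * E , E
n , x * n , E
n , x * n , E * E
n , x * n , x * E
n , x * n , x * x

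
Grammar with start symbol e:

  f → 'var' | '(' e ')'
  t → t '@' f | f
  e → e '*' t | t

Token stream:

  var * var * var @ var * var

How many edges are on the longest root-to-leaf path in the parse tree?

[e [e [e [e [t [f var]]] * [t [f var]]] * [t [t [f var]] @ [f var]]] * [t [f var]]]

6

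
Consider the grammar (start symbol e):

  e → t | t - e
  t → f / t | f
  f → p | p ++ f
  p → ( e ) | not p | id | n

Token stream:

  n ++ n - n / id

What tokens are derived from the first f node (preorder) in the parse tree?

[e [t [f [p n] ++ [f [p n]]]] - [e [t [f [p n]] / [t [f [p id]]]]]]

n ++ n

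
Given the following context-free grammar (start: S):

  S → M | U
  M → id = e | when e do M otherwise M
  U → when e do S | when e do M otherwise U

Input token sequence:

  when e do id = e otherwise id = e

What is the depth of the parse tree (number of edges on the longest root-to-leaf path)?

[S [M when e do [M id = e] otherwise [M id = e]]]

3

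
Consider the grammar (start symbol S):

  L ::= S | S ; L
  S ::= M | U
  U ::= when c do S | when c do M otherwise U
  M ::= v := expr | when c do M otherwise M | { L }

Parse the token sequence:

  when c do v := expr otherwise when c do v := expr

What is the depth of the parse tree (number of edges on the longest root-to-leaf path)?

[S [U when c do [M v := expr] otherwise [U when c do [S [M v := expr]]]]]

5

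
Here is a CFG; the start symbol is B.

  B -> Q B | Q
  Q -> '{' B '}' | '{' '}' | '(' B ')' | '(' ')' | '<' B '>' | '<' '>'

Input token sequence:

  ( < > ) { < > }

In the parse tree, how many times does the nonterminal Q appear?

4

[B [Q ( [B [Q < >]] )] [B [Q { [B [Q < >]] }]]]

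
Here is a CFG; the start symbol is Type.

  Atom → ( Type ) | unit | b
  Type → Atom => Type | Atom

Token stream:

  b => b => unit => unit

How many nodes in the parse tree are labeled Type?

[Type [Atom b] => [Type [Atom b] => [Type [Atom unit] => [Type [Atom unit]]]]]

4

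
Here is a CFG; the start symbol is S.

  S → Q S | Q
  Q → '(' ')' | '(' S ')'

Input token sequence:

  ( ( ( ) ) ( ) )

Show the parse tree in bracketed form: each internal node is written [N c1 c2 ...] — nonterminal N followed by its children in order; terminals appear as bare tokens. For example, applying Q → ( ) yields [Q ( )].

[S [Q ( [S [Q ( [S [Q ( )]] )] [S [Q ( )]]] )]]

S
Q
( S )
( Q S )
( ( S ) S )
( ( Q ) S )
( ( ( ) ) S )
( ( ( ) ) Q )
( ( ( ) ) ( ) )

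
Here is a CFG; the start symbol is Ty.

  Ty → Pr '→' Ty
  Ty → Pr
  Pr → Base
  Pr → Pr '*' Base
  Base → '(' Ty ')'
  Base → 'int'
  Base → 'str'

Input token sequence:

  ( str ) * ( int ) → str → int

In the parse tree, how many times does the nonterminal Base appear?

[Ty [Pr [Pr [Base ( [Ty [Pr [Base str]]] )]] * [Base ( [Ty [Pr [Base int]]] )]] → [Ty [Pr [Base str]] → [Ty [Pr [Base int]]]]]

6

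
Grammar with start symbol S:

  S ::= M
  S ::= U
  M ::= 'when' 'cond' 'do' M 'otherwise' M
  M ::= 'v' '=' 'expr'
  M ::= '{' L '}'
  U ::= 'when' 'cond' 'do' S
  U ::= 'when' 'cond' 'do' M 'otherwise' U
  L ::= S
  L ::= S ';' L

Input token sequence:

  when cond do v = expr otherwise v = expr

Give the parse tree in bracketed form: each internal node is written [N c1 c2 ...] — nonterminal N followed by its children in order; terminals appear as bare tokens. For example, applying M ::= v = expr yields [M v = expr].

S
M
when cond do M otherwise M
when cond do v = expr otherwise M
when cond do v = expr otherwise v = expr

[S [M when cond do [M v = expr] otherwise [M v = expr]]]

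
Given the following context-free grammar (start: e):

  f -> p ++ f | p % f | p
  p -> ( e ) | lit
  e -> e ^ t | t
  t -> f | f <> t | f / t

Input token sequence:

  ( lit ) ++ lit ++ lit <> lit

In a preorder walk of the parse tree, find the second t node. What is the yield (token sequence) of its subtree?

lit

[e [t [f [p ( [e [t [f [p lit]]]] )] ++ [f [p lit] ++ [f [p lit]]]] <> [t [f [p lit]]]]]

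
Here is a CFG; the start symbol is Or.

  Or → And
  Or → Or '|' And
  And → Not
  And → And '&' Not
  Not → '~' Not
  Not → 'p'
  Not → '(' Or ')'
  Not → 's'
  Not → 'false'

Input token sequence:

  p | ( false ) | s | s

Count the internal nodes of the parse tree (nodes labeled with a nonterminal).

[Or [Or [Or [Or [And [Not p]]] | [And [Not ( [Or [And [Not false]]] )]]] | [And [Not s]]] | [And [Not s]]]

15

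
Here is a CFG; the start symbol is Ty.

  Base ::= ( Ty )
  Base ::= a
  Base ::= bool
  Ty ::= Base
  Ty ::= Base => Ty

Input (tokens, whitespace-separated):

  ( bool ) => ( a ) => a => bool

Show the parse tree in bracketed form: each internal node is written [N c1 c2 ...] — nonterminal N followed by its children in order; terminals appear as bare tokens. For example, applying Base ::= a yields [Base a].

[Ty [Base ( [Ty [Base bool]] )] => [Ty [Base ( [Ty [Base a]] )] => [Ty [Base a] => [Ty [Base bool]]]]]

Ty
Base => Ty
( Ty ) => Ty
( Base ) => Ty
( bool ) => Ty
( bool ) => Base => Ty
( bool ) => ( Ty ) => Ty
( bool ) => ( Base ) => Ty
( bool ) => ( a ) => Ty
( bool ) => ( a ) => Base => Ty
( bool ) => ( a ) => a => Ty
( bool ) => ( a ) => a => Base
( bool ) => ( a ) => a => bool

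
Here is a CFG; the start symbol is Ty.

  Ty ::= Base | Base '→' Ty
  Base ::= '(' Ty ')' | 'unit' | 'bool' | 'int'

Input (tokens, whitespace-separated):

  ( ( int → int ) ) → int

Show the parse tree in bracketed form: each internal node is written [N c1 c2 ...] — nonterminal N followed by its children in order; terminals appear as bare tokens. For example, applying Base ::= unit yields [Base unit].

[Ty [Base ( [Ty [Base ( [Ty [Base int] → [Ty [Base int]]] )]] )] → [Ty [Base int]]]

Ty
Base → Ty
( Ty ) → Ty
( Base ) → Ty
( ( Ty ) ) → Ty
( ( Base → Ty ) ) → Ty
( ( int → Ty ) ) → Ty
( ( int → Base ) ) → Ty
( ( int → int ) ) → Ty
( ( int → int ) ) → Base
( ( int → int ) ) → int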